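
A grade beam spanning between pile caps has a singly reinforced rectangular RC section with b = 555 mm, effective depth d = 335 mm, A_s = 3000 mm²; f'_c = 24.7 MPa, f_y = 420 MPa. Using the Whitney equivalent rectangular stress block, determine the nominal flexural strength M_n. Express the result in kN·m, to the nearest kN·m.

T = A_s f_y = 3000 × 420 = 1260000 N = 1260 kN.
From C = T: a = T/(0.85 f'_c b) = 1260000/(0.85 × 24.7 × 555) = 108.13 mm.
M_n = T(d − a/2) = 1260 kN × (335 − 54.065) mm = 353.98 kN·m.

M_n ≈ 354 kN·m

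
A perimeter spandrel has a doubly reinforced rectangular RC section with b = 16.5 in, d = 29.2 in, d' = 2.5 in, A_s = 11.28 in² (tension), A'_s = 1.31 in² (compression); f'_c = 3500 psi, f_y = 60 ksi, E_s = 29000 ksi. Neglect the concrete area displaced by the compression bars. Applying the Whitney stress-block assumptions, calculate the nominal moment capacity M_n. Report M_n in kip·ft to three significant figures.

M_n ≈ 1330 kip·ft

Assume both steels yield.
a = (A_s − A'_s) f_y/(0.85 f'_c b) = (11.28 − 1.31) × 60/(0.85 × 3.5 × 16.5) = 12.186 in.
c = a/β₁ = 12.186/0.85 = 14.336 in; ε'_s = 0.003(c − d')/c = 0.0025 ≥ ε_y = 0.0021, so the compression steel yields.
M_n = (A_s − A'_s) f_y (d − a/2) + A'_s f_y (d − d') = 598.2 × (29.2 − 6.093) + 78.6 × (29.2 − 2.5) = 13822.6 + 2098.6 = 15921.2 kip·in = 15921.2/12 = 1326.77 kip·ft.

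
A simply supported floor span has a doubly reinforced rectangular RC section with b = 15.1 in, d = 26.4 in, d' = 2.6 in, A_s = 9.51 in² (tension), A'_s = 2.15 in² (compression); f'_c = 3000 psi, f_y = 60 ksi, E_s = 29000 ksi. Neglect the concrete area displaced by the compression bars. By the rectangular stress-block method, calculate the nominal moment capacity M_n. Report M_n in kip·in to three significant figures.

M_n ≈ 12200 kip·in

Assume both steels yield.
a = (A_s − A'_s) f_y/(0.85 f'_c b) = (9.51 − 2.15) × 60/(0.85 × 3 × 15.1) = 11.469 in.
c = a/β₁ = 11.469/0.85 = 13.493 in; ε'_s = 0.003(c − d')/c = 0.0024 ≥ ε_y = 0.0021, so the compression steel yields.
M_n = (A_s − A'_s) f_y (d − a/2) + A'_s f_y (d − d') = 441.6 × (26.4 − 5.7345) + 129 × (26.4 − 2.6) = 9125.9 + 3070.2 = 12196.1 kip·in.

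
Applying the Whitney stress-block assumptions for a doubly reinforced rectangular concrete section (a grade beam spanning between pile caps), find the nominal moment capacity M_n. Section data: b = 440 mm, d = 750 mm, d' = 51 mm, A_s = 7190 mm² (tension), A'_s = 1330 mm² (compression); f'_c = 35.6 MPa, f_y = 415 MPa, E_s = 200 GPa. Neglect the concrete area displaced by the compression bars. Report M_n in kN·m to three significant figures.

M_n ≈ 1990 kN·m

Assume both tension and compression steel yield.
Net tension couple steel: A_s − A'_s = 5860 mm².
a = (A_s − A'_s) f_y / (0.85 f'_c b) = 2431900/(0.85 × 35.6 × 440) = 182.65 mm.
c = a/β₁ = 182.65/0.796 = 229.46 mm; ε'_s = 0.003(c − d')/c = 0.0023 ≥ f_y/E_s = 0.0021, so compression steel does yield.
M_n = (A_s − A'_s) f_y (d − a/2) + A'_s f_y (d − d') = [2431900 × (750 − 91.325) + 551950 × (750 − 51)] × 10⁻⁶ = 1601.83 + 385.81 = 1987.64 kN·m.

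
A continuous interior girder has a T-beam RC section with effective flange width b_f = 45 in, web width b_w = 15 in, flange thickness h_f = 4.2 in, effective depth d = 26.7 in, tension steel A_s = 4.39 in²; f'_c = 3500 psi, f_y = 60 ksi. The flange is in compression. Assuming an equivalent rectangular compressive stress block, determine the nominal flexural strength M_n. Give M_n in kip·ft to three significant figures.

M_n ≈ 564 kip·ft

Tension: T = A_s f_y = 4.39 × 60 = 263.4 kips.
Try a within the flange: a = T/(0.85 f'_c b_f) = 263.4/(0.85 × 3.5 × 45) = 1.968 in.
Since a = 1.968 ≤ h_f = 4.2 in, the stress block lies entirely in the flange; analyse as a rectangular beam of width b_f.
M_n = T(d − a/2) = 263.4 × (26.7 − 0.984) = 6773.6 kip·in.
M_n = 6773.6/12 = 564.47 kip·ft.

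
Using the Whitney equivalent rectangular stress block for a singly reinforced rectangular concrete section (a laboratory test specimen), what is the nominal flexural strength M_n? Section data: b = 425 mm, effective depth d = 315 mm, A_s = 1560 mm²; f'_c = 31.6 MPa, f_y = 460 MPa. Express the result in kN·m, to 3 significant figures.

M_n ≈ 203 kN·m

T = A_s f_y = 1560 × 460 = 717600 N = 717.6 kN.
From C = T: a = T/(0.85 f'_c b) = 717600/(0.85 × 31.6 × 425) = 62.86 mm.
M_n = T(d − a/2) = 717.6 kN × (315 − 31.43) mm = 203.49 kN·m.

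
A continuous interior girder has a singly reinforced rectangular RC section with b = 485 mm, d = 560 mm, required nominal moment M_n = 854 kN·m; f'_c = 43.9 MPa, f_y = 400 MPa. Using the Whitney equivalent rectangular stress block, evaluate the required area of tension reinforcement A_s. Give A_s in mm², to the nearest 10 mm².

A_s ≈ 4150 mm²

With M_n = 0.85 f'_c a b (d − a/2), solve the quadratic for a:
a = d − √(d² − 2M_n/(0.85 f'_c b)) = 560 − √(560² − 2 × 854×10⁶/(0.85 × 43.9 × 485)) = 91.79 mm.
A_s = 0.85 f'_c a b / f_y = 0.85 × 43.9 × 91.79 × 485 / 400 = 4153.0 mm².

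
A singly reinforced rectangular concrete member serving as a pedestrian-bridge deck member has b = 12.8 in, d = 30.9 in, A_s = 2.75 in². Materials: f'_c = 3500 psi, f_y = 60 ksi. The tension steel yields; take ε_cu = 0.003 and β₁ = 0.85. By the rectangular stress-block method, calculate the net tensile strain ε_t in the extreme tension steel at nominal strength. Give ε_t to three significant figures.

ε_t ≈ 0.0152

a = A_s f_y/(0.85 f'_c b) = 4.333 in.
β₁ = 0.85, so c = a/β₁ = 4.333/0.85 = 5.098 in.
From the linear strain diagram with ε_cu = 0.003: ε_t = 0.003 (d − c)/c = 0.003 × (30.9 − 5.098)/5.098 = 0.0152.
Since ε_t ≥ 0.005, the section is tension-controlled.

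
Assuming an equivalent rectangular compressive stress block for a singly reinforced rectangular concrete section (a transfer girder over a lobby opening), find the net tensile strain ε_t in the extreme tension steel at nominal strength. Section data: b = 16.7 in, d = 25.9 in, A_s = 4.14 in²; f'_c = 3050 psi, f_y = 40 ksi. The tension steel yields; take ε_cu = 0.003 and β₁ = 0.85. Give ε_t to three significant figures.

a = A_s f_y/(0.85 f'_c b) = 3.825 in.
β₁ = 0.85, so c = a/β₁ = 3.825/0.85 = 4.500 in.
From the linear strain diagram with ε_cu = 0.003: ε_t = 0.003 (d − c)/c = 0.003 × (25.9 − 4.500)/4.500 = 0.0143.
Since ε_t ≥ 0.005, the section is tension-controlled.

ε_t ≈ 0.0143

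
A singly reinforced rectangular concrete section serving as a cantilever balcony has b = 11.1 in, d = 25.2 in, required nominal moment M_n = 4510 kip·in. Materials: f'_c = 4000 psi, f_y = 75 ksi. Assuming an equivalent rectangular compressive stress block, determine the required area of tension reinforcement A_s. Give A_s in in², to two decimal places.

From M_n = 0.85 f'_c a b (d − a/2):
a = d − √(d² − 2M_n/(0.85 f'_c b)) = 25.2 − √(25.2² − 2 × 4510/(0.85 × 4 × 11.1)) = 5.299 in.
A_s = 0.85 f'_c a b / f_y = 0.85 × 4 × 5.299 × 11.1 / 75 = 2.666 in².

A_s ≈ 2.67 in²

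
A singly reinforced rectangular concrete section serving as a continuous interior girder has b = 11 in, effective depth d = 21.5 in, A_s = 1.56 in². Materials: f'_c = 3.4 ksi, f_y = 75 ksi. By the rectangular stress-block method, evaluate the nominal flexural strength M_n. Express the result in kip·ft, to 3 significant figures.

M_n ≈ 192 kip·ft

T = A_s f_y = 1.56 × 75 = 117 kips.
a = T/(0.85 f'_c b) = 117/(0.85 × 3.4 × 11) = 3.680 in.
M_n = T(d − a/2) = 117 × (21.5 − 1.84) = 2300.2 kip·in = 2300.2/12 = 191.68 kip·ft.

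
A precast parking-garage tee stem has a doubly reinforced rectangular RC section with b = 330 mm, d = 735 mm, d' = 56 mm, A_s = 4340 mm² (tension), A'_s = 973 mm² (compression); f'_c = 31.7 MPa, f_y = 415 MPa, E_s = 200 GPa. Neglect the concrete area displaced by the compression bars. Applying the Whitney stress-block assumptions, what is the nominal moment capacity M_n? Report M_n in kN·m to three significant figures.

Assume both tension and compression steel yield.
Net tension couple steel: A_s − A'_s = 3367 mm².
a = (A_s − A'_s) f_y / (0.85 f'_c b) = 1397305/(0.85 × 31.7 × 330) = 157.14 mm.
c = a/β₁ = 157.14/0.824 = 190.70 mm; ε'_s = 0.003(c − d')/c = 0.0021 ≥ f_y/E_s = 0.0021, so compression steel does yield.
M_n = (A_s − A'_s) f_y (d − a/2) + A'_s f_y (d − d') = [1397305 × (735 − 78.57) + 403795 × (735 − 56)] × 10⁻⁶ = 917.23 + 274.18 = 1191.41 kN·m.

M_n ≈ 1190 kN·m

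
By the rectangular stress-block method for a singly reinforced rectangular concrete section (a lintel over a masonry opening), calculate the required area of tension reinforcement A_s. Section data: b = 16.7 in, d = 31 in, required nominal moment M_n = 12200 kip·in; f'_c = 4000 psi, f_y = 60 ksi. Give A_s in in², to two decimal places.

A_s ≈ 7.52 in²

From M_n = 0.85 f'_c a b (d − a/2):
a = d − √(d² − 2M_n/(0.85 f'_c b)) = 31 − √(31² − 2 × 12200/(0.85 × 4 × 16.7)) = 7.951 in.
A_s = 0.85 f'_c a b / f_y = 0.85 × 4 × 7.951 × 16.7 / 60 = 7.524 in².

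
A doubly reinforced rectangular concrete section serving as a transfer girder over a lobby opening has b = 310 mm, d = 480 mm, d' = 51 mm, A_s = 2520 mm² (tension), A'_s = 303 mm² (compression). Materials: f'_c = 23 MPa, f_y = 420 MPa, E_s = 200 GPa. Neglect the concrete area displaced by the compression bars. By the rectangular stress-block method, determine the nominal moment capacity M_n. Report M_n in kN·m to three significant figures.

M_n ≈ 430 kN·m

Assume both tension and compression steel yield.
Net tension couple steel: A_s − A'_s = 2217 mm².
a = (A_s − A'_s) f_y / (0.85 f'_c b) = 931140/(0.85 × 23 × 310) = 153.64 mm.
c = a/β₁ = 153.64/0.85 = 180.75 mm; ε'_s = 0.003(c − d')/c = 0.0022 ≥ f_y/E_s = 0.0021, so compression steel does yield.
M_n = (A_s − A'_s) f_y (d − a/2) + A'_s f_y (d − d') = [931140 × (480 − 76.82) + 127260 × (480 − 51)] × 10⁻⁶ = 375.42 + 54.59 = 430.01 kN·m.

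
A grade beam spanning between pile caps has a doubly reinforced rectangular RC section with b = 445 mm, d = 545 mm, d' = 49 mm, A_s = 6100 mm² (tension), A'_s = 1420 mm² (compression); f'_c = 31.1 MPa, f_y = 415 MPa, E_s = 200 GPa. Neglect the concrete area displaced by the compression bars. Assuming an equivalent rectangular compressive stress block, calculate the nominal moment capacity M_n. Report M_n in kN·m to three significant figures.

M_n ≈ 1190 kN·m

Assume both tension and compression steel yield.
Net tension couple steel: A_s − A'_s = 4680 mm².
a = (A_s − A'_s) f_y / (0.85 f'_c b) = 1942200/(0.85 × 31.1 × 445) = 165.10 mm.
c = a/β₁ = 165.10/0.828 = 199.40 mm; ε'_s = 0.003(c − d')/c = 0.0023 ≥ f_y/E_s = 0.0021, so compression steel does yield.
M_n = (A_s − A'_s) f_y (d − a/2) + A'_s f_y (d − d') = [1942200 × (545 − 82.55) + 589300 × (545 − 49)] × 10⁻⁶ = 898.17 + 292.29 = 1190.46 kN·m.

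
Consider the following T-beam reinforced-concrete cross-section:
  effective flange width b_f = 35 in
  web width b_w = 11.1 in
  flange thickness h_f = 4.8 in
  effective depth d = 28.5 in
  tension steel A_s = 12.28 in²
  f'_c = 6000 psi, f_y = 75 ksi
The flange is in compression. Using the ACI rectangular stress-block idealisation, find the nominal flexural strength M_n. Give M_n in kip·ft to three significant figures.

M_n ≈ 1990 kip·ft

Tension: T = A_s f_y = 12.28 × 75 = 921 kips.
Try a within the flange: a = T/(0.85 f'_c b_f) = 921/(0.85 × 6 × 35) = 5.160 in.
a = 5.160 > h_f = 4.8 in: the block extends into the web. Split into flange-overhang and web parts.
C_f = 0.85 f'_c (b_f − b_w) h_f = 0.85 × 6 × (35 − 11.1) × 4.8 = 585.1 kips.
Remaining web compression depth: a_w = (T − C_f)/(0.85 f'_c b_w) = (921 − 585.1)/(0.85 × 6 × 11.1) = 5.934 in.
M_n = C_f(d − h_f/2) + (T − C_f)(d − a_w/2) = 585.1 × (28.5 − 2.4) + 335.9 × (28.5 − 2.967) = 15271.1 + 8576.5 = 23847.6 kip·in.
M_n = 23847.6/12 = 1987.30 kip·ft.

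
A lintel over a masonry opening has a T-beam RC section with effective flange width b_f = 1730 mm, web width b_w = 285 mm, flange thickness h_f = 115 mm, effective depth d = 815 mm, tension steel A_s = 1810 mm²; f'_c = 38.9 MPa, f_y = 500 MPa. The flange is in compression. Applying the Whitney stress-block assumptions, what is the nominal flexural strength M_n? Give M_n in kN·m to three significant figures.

M_n ≈ 730 kN·m

Tension: T = A_s f_y = 1810 × 500 = 905000 N.
Try a within the flange: a = T/(0.85 f'_c b_f) = 905000/(0.85 × 38.9 × 1730) = 15.82 mm.
Since a = 15.82 ≤ h_f = 115 mm, the stress block lies entirely in the flange; analyse as a rectangular beam of width b_f.
M_n = T(d − a/2) = 905000 × (815 − 7.91) = 730.42 × 10⁶ N·mm.
M_n = 730.42 kN·m.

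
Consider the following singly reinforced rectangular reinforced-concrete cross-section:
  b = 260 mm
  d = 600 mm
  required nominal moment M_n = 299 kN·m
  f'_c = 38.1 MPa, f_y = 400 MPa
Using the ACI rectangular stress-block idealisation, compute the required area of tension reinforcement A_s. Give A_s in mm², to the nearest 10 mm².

A_s ≈ 1310 mm²

With M_n = 0.85 f'_c a b (d − a/2), solve the quadratic for a:
a = d − √(d² − 2M_n/(0.85 f'_c b)) = 600 − √(600² − 2 × 299×10⁶/(0.85 × 38.1 × 260)) = 62.43 mm.
A_s = 0.85 f'_c a b / f_y = 0.85 × 38.1 × 62.43 × 260 / 400 = 1314.2 mm².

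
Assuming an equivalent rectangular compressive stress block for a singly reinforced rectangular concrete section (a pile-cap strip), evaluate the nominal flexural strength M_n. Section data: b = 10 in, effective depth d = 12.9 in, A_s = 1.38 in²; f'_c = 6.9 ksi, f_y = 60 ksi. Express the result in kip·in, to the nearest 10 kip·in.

M_n ≈ 1010 kip·in

T = A_s f_y = 1.38 × 60 = 82.8 kips.
a = T/(0.85 f'_c b) = 82.8/(0.85 × 6.9 × 10) = 1.412 in.
M_n = T(d − a/2) = 82.8 × (12.9 − 0.706) = 1009.7 kip·in.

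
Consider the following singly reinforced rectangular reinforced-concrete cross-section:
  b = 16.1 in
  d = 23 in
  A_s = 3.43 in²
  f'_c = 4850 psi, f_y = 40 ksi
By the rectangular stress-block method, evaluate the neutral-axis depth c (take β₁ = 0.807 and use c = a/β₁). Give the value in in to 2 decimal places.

T = A_s f_y = 3.43 × 40 = 137.2 kips.
a = T/(0.85 f'_c b) = 137.2/(0.85 × 4.85 × 16.1) = 2.0671 in.
With β₁ = 0.807, c = a/β₁ = 2.0671/0.807 = 2.56 in.

c ≈ 2.56 in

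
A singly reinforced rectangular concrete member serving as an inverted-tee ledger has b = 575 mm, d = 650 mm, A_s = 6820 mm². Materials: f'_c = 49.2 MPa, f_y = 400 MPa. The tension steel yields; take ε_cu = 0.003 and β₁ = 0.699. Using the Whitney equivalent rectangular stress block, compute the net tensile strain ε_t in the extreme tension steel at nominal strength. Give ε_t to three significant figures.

a = A_s f_y/(0.85 f'_c b) = 113.45 mm.
β₁ = 0.699, so c = a/β₁ = 113.45/0.699 = 162.30 mm.
From the linear strain diagram with ε_cu = 0.003: ε_t = 0.003 (d − c)/c = 0.003 × (650 − 162.30)/162.30 = 0.00901.
Since ε_t ≥ 0.005, the section is tension-controlled.

ε_t ≈ 0.00901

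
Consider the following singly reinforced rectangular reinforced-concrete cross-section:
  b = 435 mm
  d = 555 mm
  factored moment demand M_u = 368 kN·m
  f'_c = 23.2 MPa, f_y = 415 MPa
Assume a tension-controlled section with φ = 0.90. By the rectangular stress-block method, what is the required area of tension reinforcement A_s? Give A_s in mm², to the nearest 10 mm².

A_s ≈ 1940 mm²

M_n = M_u/φ = 368/0.90 = 408.889 kN·m.
With M_n = 0.85 f'_c a b (d − a/2), solve the quadratic for a:
a = d − √(d² − 2M_n/(0.85 f'_c b)) = 555 − √(555² − 2 × 408.889×10⁶/(0.85 × 23.2 × 435)) = 93.81 mm.
A_s = 0.85 f'_c a b / f_y = 0.85 × 23.2 × 93.81 × 435 / 415 = 1939.1 mm².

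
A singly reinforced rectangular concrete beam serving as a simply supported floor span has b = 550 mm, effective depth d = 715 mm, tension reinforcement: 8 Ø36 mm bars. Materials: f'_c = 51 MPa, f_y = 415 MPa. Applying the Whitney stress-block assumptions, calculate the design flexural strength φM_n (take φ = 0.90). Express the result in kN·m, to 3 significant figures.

A_s = 8 × 1018 = 8144 mm².
T = A_s f_y = 8144 × 415 = 3379760 N = 3379.76 kN.
From C = T: a = T/(0.85 f'_c b) = 3379760/(0.85 × 51 × 550) = 141.75 mm.
M_n = T(d − a/2) = 3379.76 kN × (715 − 70.875) mm = 2176.99 kN·m.
φM_n = 0.90 × 2176.99 = 1959.29 kN·m.

φM_n ≈ 1960 kN·m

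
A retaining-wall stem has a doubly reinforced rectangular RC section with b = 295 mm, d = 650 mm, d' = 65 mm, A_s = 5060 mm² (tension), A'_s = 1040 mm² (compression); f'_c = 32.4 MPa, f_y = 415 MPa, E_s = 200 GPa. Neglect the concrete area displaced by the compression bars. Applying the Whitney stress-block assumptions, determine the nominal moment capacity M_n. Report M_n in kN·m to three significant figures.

M_n ≈ 1170 kN·m

Assume both tension and compression steel yield.
Net tension couple steel: A_s − A'_s = 4020 mm².
a = (A_s − A'_s) f_y / (0.85 f'_c b) = 1668300/(0.85 × 32.4 × 295) = 205.35 mm.
c = a/β₁ = 205.35/0.819 = 250.73 mm; ε'_s = 0.003(c − d')/c = 0.0022 ≥ f_y/E_s = 0.0021, so compression steel does yield.
M_n = (A_s − A'_s) f_y (d − a/2) + A'_s f_y (d − d') = [1668300 × (650 − 102.675) + 431600 × (650 − 65)] × 10⁻⁶ = 913.10 + 252.49 = 1165.59 kN·m.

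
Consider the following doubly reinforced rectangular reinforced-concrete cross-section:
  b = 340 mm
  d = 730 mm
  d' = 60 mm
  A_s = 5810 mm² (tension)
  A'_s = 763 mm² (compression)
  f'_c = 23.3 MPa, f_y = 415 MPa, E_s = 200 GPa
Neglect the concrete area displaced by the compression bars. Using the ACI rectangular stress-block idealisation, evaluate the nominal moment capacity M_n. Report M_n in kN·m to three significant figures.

M_n ≈ 1420 kN·m

Assume both tension and compression steel yield.
Net tension couple steel: A_s − A'_s = 5047 mm².
a = (A_s − A'_s) f_y / (0.85 f'_c b) = 2094505/(0.85 × 23.3 × 340) = 311.05 mm.
c = a/β₁ = 311.05/0.85 = 365.94 mm; ε'_s = 0.003(c − d')/c = 0.0025 ≥ f_y/E_s = 0.0021, so compression steel does yield.
M_n = (A_s − A'_s) f_y (d − a/2) + A'_s f_y (d − d') = [2094505 × (730 − 155.525) + 316645 × (730 − 60)] × 10⁻⁶ = 1203.24 + 212.15 = 1415.39 kN·m.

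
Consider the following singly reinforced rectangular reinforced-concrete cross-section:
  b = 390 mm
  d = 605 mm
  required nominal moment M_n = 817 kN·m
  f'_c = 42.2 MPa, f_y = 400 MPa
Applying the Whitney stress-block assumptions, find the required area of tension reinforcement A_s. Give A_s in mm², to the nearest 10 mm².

With M_n = 0.85 f'_c a b (d − a/2), solve the quadratic for a:
a = d − √(d² − 2M_n/(0.85 f'_c b)) = 605 − √(605² − 2 × 817×10⁶/(0.85 × 42.2 × 390)) = 105.78 mm.
A_s = 0.85 f'_c a b / f_y = 0.85 × 42.2 × 105.78 × 390 / 400 = 3699.5 mm².

A_s ≈ 3700 mm²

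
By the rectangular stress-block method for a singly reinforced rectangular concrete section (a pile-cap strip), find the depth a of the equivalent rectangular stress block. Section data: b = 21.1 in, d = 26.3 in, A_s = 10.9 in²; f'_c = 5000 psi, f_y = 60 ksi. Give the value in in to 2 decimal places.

T = A_s f_y = 10.9 × 60 = 654 kips.
a = T/(0.85 f'_c b) = 654/(0.85 × 5 × 21.1) = 7.29 in.

a ≈ 7.29 in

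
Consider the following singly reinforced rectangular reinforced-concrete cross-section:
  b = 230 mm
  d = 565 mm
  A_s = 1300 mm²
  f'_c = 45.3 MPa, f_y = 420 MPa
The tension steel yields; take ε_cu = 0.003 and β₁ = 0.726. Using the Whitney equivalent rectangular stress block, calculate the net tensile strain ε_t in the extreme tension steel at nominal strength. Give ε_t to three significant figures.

ε_t ≈ 0.0170

a = A_s f_y/(0.85 f'_c b) = 61.65 mm.
β₁ = 0.726, so c = a/β₁ = 61.65/0.726 = 84.92 mm.
From the linear strain diagram with ε_cu = 0.003: ε_t = 0.003 (d − c)/c = 0.003 × (565 − 84.92)/84.92 = 0.0170.
Since ε_t ≥ 0.005, the section is tension-controlled.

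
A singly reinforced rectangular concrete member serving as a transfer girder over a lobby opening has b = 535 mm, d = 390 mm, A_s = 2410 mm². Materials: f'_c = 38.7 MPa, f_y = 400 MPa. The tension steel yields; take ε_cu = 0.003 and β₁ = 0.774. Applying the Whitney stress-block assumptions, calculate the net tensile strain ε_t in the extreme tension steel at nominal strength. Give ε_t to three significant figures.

ε_t ≈ 0.0135

a = A_s f_y/(0.85 f'_c b) = 54.78 mm.
β₁ = 0.774, so c = a/β₁ = 54.78/0.774 = 70.78 mm.
From the linear strain diagram with ε_cu = 0.003: ε_t = 0.003 (d − c)/c = 0.003 × (390 − 70.78)/70.78 = 0.0135.
Since ε_t ≥ 0.005, the section is tension-controlled.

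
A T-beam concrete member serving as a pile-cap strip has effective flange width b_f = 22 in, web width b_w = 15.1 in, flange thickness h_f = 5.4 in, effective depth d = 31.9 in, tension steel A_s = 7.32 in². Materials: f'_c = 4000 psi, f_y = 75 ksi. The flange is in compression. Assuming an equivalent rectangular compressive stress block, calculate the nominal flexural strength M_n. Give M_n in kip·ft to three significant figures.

Tension: T = A_s f_y = 7.32 × 75 = 549 kips.
Try a within the flange: a = T/(0.85 f'_c b_f) = 549/(0.85 × 4 × 22) = 7.340 in.
a = 7.340 > h_f = 5.4 in: the block extends into the web. Split into flange-overhang and web parts.
C_f = 0.85 f'_c (b_f − b_w) h_f = 0.85 × 4 × (22 − 15.1) × 5.4 = 126.7 kips.
Remaining web compression depth: a_w = (T − C_f)/(0.85 f'_c b_w) = (549 − 126.7)/(0.85 × 4 × 15.1) = 8.226 in.
M_n = C_f(d − h_f/2) + (T − C_f)(d − a_w/2) = 126.7 × (31.9 − 2.7) + 422.3 × (31.9 − 4.113) = 3699.6 + 11734.5 = 15434.1 kip·in.
M_n = 15434.1/12 = 1286.18 kip·ft.

M_n ≈ 1290 kip·ft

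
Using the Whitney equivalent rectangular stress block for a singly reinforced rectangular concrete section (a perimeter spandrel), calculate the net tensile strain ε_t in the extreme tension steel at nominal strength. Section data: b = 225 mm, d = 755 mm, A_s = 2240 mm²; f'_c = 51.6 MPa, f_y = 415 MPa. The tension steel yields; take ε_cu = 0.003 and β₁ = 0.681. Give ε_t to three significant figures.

a = A_s f_y/(0.85 f'_c b) = 94.20 mm.
β₁ = 0.681, so c = a/β₁ = 94.20/0.681 = 138.33 mm.
From the linear strain diagram with ε_cu = 0.003: ε_t = 0.003 (d − c)/c = 0.003 × (755 − 138.33)/138.33 = 0.0134.
Since ε_t ≥ 0.005, the section is tension-controlled.

ε_t ≈ 0.0134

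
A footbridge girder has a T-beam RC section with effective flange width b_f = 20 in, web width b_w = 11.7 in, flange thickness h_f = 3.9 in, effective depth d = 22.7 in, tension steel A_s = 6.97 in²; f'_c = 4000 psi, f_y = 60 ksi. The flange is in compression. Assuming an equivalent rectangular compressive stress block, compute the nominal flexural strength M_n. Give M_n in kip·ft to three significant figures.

Tension: T = A_s f_y = 6.97 × 60 = 418.2 kips.
Try a within the flange: a = T/(0.85 f'_c b_f) = 418.2/(0.85 × 4 × 20) = 6.150 in.
a = 6.150 > h_f = 3.9 in: the block extends into the web. Split into flange-overhang and web parts.
C_f = 0.85 f'_c (b_f − b_w) h_f = 0.85 × 4 × (20 − 11.7) × 3.9 = 110.1 kips.
Remaining web compression depth: a_w = (T − C_f)/(0.85 f'_c b_w) = (418.2 − 110.1)/(0.85 × 4 × 11.7) = 7.745 in.
M_n = C_f(d − h_f/2) + (T − C_f)(d − a_w/2) = 110.1 × (22.7 − 1.95) + 308.1 × (22.7 − 3.8725) = 2284.6 + 5800.8 = 8085.4 kip·in.
M_n = 8085.4/12 = 673.78 kip·ft.

M_n ≈ 674 kip·ft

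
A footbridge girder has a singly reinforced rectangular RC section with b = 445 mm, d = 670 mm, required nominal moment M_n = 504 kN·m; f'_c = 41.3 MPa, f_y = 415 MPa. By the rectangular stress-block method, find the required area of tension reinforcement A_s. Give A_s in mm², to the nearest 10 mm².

With M_n = 0.85 f'_c a b (d − a/2), solve the quadratic for a:
a = d − √(d² − 2M_n/(0.85 f'_c b)) = 670 − √(670² − 2 × 504×10⁶/(0.85 × 41.3 × 445)) = 50.02 mm.
A_s = 0.85 f'_c a b / f_y = 0.85 × 41.3 × 50.02 × 445 / 415 = 1882.9 mm².

A_s ≈ 1880 mm²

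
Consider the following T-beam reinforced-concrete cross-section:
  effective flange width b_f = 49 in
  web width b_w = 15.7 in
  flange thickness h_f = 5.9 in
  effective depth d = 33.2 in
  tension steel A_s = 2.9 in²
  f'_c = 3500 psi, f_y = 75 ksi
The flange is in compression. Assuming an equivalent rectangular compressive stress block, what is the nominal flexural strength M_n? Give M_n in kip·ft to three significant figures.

M_n ≈ 588 kip·ft

Tension: T = A_s f_y = 2.9 × 75 = 217.5 kips.
Try a within the flange: a = T/(0.85 f'_c b_f) = 217.5/(0.85 × 3.5 × 49) = 1.492 in.
Since a = 1.492 ≤ h_f = 5.9 in, the stress block lies entirely in the flange; analyse as a rectangular beam of width b_f.
M_n = T(d − a/2) = 217.5 × (33.2 − 0.746) = 7058.7 kip·in.
M_n = 7058.7/12 = 588.23 kip·ft.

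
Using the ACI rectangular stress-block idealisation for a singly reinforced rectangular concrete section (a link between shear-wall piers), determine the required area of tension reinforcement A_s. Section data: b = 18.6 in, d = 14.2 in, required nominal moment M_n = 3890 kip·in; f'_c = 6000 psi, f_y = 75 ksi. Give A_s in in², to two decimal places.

A_s ≈ 4.13 in²

From M_n = 0.85 f'_c a b (d − a/2):
a = d − √(d² − 2M_n/(0.85 f'_c b)) = 14.2 − √(14.2² − 2 × 3890/(0.85 × 6 × 18.6)) = 3.263 in.
A_s = 0.85 f'_c a b / f_y = 0.85 × 6 × 3.263 × 18.6 / 75 = 4.127 in².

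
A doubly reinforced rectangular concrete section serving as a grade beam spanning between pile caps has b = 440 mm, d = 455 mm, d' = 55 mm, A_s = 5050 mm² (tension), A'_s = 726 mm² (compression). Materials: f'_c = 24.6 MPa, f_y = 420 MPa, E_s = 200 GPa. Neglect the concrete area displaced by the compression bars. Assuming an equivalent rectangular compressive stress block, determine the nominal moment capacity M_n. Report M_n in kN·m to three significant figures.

M_n ≈ 769 kN·m

Assume both tension and compression steel yield.
Net tension couple steel: A_s − A'_s = 4324 mm².
a = (A_s − A'_s) f_y / (0.85 f'_c b) = 1816080/(0.85 × 24.6 × 440) = 197.39 mm.
c = a/β₁ = 197.39/0.85 = 232.22 mm; ε'_s = 0.003(c − d')/c = 0.0023 ≥ f_y/E_s = 0.0021, so compression steel does yield.
M_n = (A_s − A'_s) f_y (d − a/2) + A'_s f_y (d − d') = [1816080 × (455 − 98.695) + 304920 × (455 − 55)] × 10⁻⁶ = 647.08 + 121.97 = 769.05 kN·m.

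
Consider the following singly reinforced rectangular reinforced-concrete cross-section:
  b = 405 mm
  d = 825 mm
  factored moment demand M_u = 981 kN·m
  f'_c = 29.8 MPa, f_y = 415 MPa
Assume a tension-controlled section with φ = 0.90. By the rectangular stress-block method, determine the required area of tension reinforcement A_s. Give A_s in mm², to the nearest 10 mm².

M_n = M_u/φ = 981/0.90 = 1090 kN·m.
With M_n = 0.85 f'_c a b (d − a/2), solve the quadratic for a:
a = d − √(d² − 2M_n/(0.85 f'_c b)) = 825 − √(825² − 2 × 1090×10⁶/(0.85 × 29.8 × 405)) = 140.81 mm.
A_s = 0.85 f'_c a b / f_y = 0.85 × 29.8 × 140.81 × 405 / 415 = 3480.8 mm².

A_s ≈ 3480 mm²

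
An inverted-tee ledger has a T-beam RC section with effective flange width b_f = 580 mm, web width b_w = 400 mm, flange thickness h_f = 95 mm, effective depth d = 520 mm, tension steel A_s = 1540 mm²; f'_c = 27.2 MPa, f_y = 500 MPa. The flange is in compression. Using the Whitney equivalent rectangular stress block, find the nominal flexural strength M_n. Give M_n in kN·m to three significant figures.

Tension: T = A_s f_y = 1540 × 500 = 770000 N.
Try a within the flange: a = T/(0.85 f'_c b_f) = 770000/(0.85 × 27.2 × 580) = 57.42 mm.
Since a = 57.42 ≤ h_f = 95 mm, the stress block lies entirely in the flange; analyse as a rectangular beam of width b_f.
M_n = T(d − a/2) = 770000 × (520 − 28.71) = 378.29 × 10⁶ N·mm.
M_n = 378.29 kN·m.

M_n ≈ 378 kN·m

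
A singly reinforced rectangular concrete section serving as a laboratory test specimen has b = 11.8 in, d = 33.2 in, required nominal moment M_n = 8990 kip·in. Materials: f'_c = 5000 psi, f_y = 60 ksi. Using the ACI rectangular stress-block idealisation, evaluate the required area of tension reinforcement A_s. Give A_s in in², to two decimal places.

From M_n = 0.85 f'_c a b (d − a/2):
a = d − √(d² − 2M_n/(0.85 f'_c b)) = 33.2 − √(33.2² − 2 × 8990/(0.85 × 5 × 11.8)) = 5.929 in.
A_s = 0.85 f'_c a b / f_y = 0.85 × 5 × 5.929 × 11.8 / 60 = 4.956 in².

A_s ≈ 4.96 in²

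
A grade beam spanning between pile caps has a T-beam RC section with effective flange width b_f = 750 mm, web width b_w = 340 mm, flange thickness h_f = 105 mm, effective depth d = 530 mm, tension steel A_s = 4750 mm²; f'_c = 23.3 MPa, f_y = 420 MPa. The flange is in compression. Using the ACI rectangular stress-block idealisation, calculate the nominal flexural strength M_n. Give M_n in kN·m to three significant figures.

M_n ≈ 916 kN·m

Tension: T = A_s f_y = 4750 × 420 = 1995000 N.
Try a within the flange: a = T/(0.85 f'_c b_f) = 1995000/(0.85 × 23.3 × 750) = 134.31 mm.
a = 134.31 > h_f = 105 mm: the block extends into the web. Split into flange-overhang and web parts.
C_f = 0.85 f'_c (b_f − b_w) h_f = 0.85 × 23.3 × (750 − 340) × 105 = 852605 N.
Remaining web compression depth: a_w = (T − C_f)/(0.85 f'_c b_w) = (1995000 − 852605)/(0.85 × 23.3 × 340) = 169.65 mm.
M_n = C_f(d − h_f/2) + (T − C_f)(d − a_w/2) = 852605 × (530 − 52.5) + 1142395 × (530 − 84.825) = 407.12 + 508.57 = 915.69 × 10⁶ N·mm.
M_n = 915.69 kN·m.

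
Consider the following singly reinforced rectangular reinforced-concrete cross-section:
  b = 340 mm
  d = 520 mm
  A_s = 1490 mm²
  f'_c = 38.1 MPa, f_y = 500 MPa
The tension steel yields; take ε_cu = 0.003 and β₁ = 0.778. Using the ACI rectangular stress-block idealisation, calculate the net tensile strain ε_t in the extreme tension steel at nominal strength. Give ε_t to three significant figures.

a = A_s f_y/(0.85 f'_c b) = 67.66 mm.
β₁ = 0.778, so c = a/β₁ = 67.66/0.778 = 86.97 mm.
From the linear strain diagram with ε_cu = 0.003: ε_t = 0.003 (d − c)/c = 0.003 × (520 − 86.97)/86.97 = 0.0149.
Since ε_t ≥ 0.005, the section is tension-controlled.

ε_t ≈ 0.0149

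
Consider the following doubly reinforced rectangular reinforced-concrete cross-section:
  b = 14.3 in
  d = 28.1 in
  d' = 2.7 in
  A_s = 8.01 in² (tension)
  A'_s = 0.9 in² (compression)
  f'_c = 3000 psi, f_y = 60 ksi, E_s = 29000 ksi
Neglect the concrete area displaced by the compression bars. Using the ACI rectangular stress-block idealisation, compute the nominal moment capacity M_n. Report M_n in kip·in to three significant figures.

M_n ≈ 10900 kip·in

Assume both steels yield.
a = (A_s − A'_s) f_y/(0.85 f'_c b) = (8.01 − 0.9) × 60/(0.85 × 3 × 14.3) = 11.699 in.
c = a/β₁ = 11.699/0.85 = 13.764 in; ε'_s = 0.003(c − d')/c = 0.0024 ≥ ε_y = 0.0021, so the compression steel yields.
M_n = (A_s − A'_s) f_y (d − a/2) + A'_s f_y (d − d') = 426.6 × (28.1 − 5.8495) + 54 × (28.1 − 2.7) = 9492.1 + 1371.6 = 10863.7 kip·in.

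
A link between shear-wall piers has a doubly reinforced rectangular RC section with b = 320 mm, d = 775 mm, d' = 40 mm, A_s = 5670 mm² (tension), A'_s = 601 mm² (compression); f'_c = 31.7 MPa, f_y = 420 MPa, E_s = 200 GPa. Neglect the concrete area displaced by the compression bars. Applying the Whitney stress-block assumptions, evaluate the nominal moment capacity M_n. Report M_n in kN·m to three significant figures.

Assume both tension and compression steel yield.
Net tension couple steel: A_s − A'_s = 5069 mm².
a = (A_s − A'_s) f_y / (0.85 f'_c b) = 2128980/(0.85 × 31.7 × 320) = 246.91 mm.
c = a/β₁ = 246.91/0.824 = 299.65 mm; ε'_s = 0.003(c − d')/c = 0.0026 ≥ f_y/E_s = 0.0021, so compression steel does yield.
M_n = (A_s − A'_s) f_y (d − a/2) + A'_s f_y (d − d') = [2128980 × (775 − 123.455) + 252420 × (775 − 40)] × 10⁻⁶ = 1387.13 + 185.53 = 1572.66 kN·m.

M_n ≈ 1570 kN·m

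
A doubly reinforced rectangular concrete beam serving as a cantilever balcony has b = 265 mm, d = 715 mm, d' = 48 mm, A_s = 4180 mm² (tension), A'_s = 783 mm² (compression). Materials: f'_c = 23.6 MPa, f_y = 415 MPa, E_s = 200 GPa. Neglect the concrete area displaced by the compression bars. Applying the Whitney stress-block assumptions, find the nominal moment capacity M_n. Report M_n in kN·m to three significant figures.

Assume both tension and compression steel yield.
Net tension couple steel: A_s − A'_s = 3397 mm².
a = (A_s − A'_s) f_y / (0.85 f'_c b) = 1409755/(0.85 × 23.6 × 265) = 265.20 mm.
c = a/β₁ = 265.20/0.85 = 312.00 mm; ε'_s = 0.003(c − d')/c = 0.0025 ≥ f_y/E_s = 0.0021, so compression steel does yield.
M_n = (A_s − A'_s) f_y (d − a/2) + A'_s f_y (d − d') = [1409755 × (715 − 132.6) + 324945 × (715 − 48)] × 10⁻⁶ = 821.04 + 216.74 = 1037.78 kN·m.

M_n ≈ 1040 kN·m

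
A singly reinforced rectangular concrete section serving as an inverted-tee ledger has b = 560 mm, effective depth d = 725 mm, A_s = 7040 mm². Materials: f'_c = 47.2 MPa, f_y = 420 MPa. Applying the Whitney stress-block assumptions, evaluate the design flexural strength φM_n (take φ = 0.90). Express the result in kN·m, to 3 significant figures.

T = A_s f_y = 7040 × 420 = 2956800 N = 2956.8 kN.
From C = T: a = T/(0.85 f'_c b) = 2956800/(0.85 × 47.2 × 560) = 131.61 mm.
M_n = T(d − a/2) = 2956.8 kN × (725 − 65.805) mm = 1949.11 kN·m.
φM_n = 0.90 × 1949.11 = 1754.20 kN·m.

φM_n ≈ 1750 kN·m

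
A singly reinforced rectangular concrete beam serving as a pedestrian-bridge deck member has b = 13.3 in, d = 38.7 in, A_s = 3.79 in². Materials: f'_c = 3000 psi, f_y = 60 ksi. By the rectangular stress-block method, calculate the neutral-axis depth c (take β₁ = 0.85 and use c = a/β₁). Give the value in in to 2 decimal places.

c ≈ 7.89 in

T = A_s f_y = 3.79 × 60 = 227.4 kips.
a = T/(0.85 f'_c b) = 227.4/(0.85 × 3 × 13.3) = 6.7050 in.
With β₁ = 0.85, c = a/β₁ = 6.7050/0.85 = 7.89 in.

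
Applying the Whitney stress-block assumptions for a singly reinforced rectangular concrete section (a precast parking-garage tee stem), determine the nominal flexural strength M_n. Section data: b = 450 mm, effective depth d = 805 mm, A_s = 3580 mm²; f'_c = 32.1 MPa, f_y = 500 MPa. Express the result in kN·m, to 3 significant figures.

M_n ≈ 1310 kN·m

T = A_s f_y = 3580 × 500 = 1790000 N = 1790 kN.
From C = T: a = T/(0.85 f'_c b) = 1790000/(0.85 × 32.1 × 450) = 145.79 mm.
M_n = T(d − a/2) = 1790 kN × (805 − 72.895) mm = 1310.47 kN·m.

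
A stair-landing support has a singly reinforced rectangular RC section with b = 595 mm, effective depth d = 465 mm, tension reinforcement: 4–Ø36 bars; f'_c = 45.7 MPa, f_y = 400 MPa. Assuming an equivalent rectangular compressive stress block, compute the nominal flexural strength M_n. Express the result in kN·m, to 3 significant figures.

M_n ≈ 700 kN·m

A_s = 4 × 1018 = 4072 mm².
T = A_s f_y = 4072 × 400 = 1628800 N = 1628.8 kN.
From C = T: a = T/(0.85 f'_c b) = 1628800/(0.85 × 45.7 × 595) = 70.47 mm.
M_n = T(d − a/2) = 1628.8 kN × (465 − 35.235) mm = 700.00 kN·m.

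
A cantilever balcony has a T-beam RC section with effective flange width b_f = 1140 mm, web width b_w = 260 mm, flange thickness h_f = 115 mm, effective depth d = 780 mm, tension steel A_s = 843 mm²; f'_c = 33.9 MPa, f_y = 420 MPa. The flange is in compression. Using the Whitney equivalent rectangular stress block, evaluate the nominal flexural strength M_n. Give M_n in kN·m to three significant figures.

M_n ≈ 274 kN·m

Tension: T = A_s f_y = 843 × 420 = 354060 N.
Try a within the flange: a = T/(0.85 f'_c b_f) = 354060/(0.85 × 33.9 × 1140) = 10.78 mm.
Since a = 10.78 ≤ h_f = 115 mm, the stress block lies entirely in the flange; analyse as a rectangular beam of width b_f.
M_n = T(d − a/2) = 354060 × (780 − 5.39) = 274.26 × 10⁶ N·mm.
M_n = 274.26 kN·m.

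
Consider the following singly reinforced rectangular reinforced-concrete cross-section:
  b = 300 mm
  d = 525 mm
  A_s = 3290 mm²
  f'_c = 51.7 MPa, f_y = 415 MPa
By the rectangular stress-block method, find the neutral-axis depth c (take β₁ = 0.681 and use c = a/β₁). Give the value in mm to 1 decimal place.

c ≈ 152.1 mm

T = A_s f_y = 3290 × 415 = 1365350 N = 1365.35 kN.
Setting C = 0.85 f'_c a b equal to T: a = 1365350/(0.85 × 51.7 × 300) = 103.565 mm.
With β₁ = 0.681, c = a/β₁ = 103.565/0.681 = 152.1 mm.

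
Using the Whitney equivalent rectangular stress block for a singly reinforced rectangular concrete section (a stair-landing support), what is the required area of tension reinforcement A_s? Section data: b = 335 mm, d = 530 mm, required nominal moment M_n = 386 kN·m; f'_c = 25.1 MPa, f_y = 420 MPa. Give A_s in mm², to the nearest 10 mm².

A_s ≈ 1940 mm²

With M_n = 0.85 f'_c a b (d − a/2), solve the quadratic for a:
a = d − √(d² − 2M_n/(0.85 f'_c b)) = 530 − √(530² − 2 × 386×10⁶/(0.85 × 25.1 × 335)) = 114.20 mm.
A_s = 0.85 f'_c a b / f_y = 0.85 × 25.1 × 114.20 × 335 / 420 = 1943.4 mm².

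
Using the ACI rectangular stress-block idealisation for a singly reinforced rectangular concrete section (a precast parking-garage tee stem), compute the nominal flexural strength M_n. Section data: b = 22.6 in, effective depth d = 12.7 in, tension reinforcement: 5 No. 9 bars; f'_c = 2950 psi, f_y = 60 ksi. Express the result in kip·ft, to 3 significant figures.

A_s = 5 × 1 = 5 in².
T = A_s f_y = 5 × 60 = 300 kips.
a = T/(0.85 f'_c b) = 300/(0.85 × 2.95 × 22.6) = 5.294 in.
M_n = T(d − a/2) = 300 × (12.7 − 2.647) = 3015.9 kip·in = 3015.9/12 = 251.33 kip·ft.

M_n ≈ 251 kip·ft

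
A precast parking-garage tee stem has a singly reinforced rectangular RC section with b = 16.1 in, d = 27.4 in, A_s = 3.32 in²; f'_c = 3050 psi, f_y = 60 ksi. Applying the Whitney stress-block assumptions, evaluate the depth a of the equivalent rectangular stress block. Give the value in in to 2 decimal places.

T = A_s f_y = 3.32 × 60 = 199.2 kips.
a = T/(0.85 f'_c b) = 199.2/(0.85 × 3.05 × 16.1) = 4.77 in.

a ≈ 4.77 in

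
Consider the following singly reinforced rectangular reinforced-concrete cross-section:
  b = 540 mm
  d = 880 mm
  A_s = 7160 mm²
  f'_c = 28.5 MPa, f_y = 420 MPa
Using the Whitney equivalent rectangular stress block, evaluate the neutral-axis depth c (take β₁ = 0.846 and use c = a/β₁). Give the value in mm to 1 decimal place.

c ≈ 271.7 mm

T = A_s f_y = 7160 × 420 = 3007200 N = 3007.2 kN.
Setting C = 0.85 f'_c a b equal to T: a = 3007200/(0.85 × 28.5 × 540) = 229.882 mm.
With β₁ = 0.846, c = a/β₁ = 229.882/0.846 = 271.7 mm.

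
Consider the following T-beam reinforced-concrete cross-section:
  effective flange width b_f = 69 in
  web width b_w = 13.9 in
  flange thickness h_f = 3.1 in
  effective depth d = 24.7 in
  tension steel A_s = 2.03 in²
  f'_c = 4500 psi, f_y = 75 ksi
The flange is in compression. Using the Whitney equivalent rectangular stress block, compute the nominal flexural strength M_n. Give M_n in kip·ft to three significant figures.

Tension: T = A_s f_y = 2.03 × 75 = 152.25 kips.
Try a within the flange: a = T/(0.85 f'_c b_f) = 152.25/(0.85 × 4.5 × 69) = 0.577 in.
Since a = 0.577 ≤ h_f = 3.1 in, the stress block lies entirely in the flange; analyse as a rectangular beam of width b_f.
M_n = T(d − a/2) = 152.25 × (24.7 − 0.2885) = 3716.7 kip·in.
M_n = 3716.7/12 = 309.73 kip·ft.

M_n ≈ 310 kip·ft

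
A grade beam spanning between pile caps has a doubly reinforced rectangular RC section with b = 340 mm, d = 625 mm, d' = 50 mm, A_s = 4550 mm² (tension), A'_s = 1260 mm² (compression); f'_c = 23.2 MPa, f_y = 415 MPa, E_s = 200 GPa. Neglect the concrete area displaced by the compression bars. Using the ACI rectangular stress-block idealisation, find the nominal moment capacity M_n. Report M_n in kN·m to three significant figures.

Assume both tension and compression steel yield.
Net tension couple steel: A_s − A'_s = 3290 mm².
a = (A_s − A'_s) f_y / (0.85 f'_c b) = 1365350/(0.85 × 23.2 × 340) = 203.64 mm.
c = a/β₁ = 203.64/0.85 = 239.58 mm; ε'_s = 0.003(c − d')/c = 0.0024 ≥ f_y/E_s = 0.0021, so compression steel does yield.
M_n = (A_s − A'_s) f_y (d − a/2) + A'_s f_y (d − d') = [1365350 × (625 − 101.82) + 522900 × (625 − 50)] × 10⁻⁶ = 714.32 + 300.67 = 1014.99 kN·m.

M_n ≈ 1010 kN·m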